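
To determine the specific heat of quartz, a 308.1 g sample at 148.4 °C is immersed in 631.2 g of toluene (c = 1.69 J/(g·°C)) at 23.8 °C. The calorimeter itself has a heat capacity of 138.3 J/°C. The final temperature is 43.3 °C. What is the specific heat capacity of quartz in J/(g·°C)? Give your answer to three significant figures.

q_gained = (631.2 × 1.69 + 138.3) × (43.3 − 23.8) = 23500 J
q_lost = 308.1 × c × (148.4 − 43.3) = 32381.31 c
Set equal: c = 23500 / 32381.31 = 0.726 J/(g·°C)

c = 0.726 J/(g·°C)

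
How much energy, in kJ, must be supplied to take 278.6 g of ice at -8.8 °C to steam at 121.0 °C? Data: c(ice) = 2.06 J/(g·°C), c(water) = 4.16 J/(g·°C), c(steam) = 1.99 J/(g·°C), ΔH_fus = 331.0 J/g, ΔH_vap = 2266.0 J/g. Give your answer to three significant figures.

q = 856 kJ

q1 (heat ice -8.8→0.0 °C): 278.6 × 2.06 × 8.8 = 5050 J
q2 (melt at 0 °C): 278.6 × 331.0 = 92217 J
q3 (heat water 0.0→100.0 °C): 278.6 × 4.16 × 100.0 = 115898 J
q4 (vaporize at 100 °C): 278.6 × 2266.0 = 631308 J
q5 (heat steam 100.0→121.0 °C): 278.6 × 1.99 × 21.0 = 11643 J
Total: 5050 + 92217 + 115898 + 631308 + 11643 = 856116 J = 856 kJ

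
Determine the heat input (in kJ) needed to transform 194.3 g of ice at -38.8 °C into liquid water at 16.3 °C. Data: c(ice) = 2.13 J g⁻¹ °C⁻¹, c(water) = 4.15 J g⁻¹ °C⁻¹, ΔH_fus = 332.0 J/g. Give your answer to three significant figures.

q = 93.7 kJ

q1 (heat ice -38.8→0.0 °C): 194.3 × 2.13 × 38.8 = 16058 J
q2 (melt at 0 °C): 194.3 × 332.0 = 64508 J
q3 (heat water 0.0→16.3 °C): 194.3 × 4.15 × 16.3 = 13143 J
Total: 16058 + 64508 + 13143 = 93709 J = 93.7 kJ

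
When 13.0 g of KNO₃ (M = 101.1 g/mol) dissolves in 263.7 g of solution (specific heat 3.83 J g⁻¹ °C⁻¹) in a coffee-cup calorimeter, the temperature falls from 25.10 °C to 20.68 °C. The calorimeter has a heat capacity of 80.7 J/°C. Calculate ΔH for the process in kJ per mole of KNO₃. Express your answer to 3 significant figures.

|ΔT| = |20.68 − 25.10| = 4.42 °C
|q_surr| = (263.7 × 3.83 + 80.7) × 4.42 = 1090.671 × 4.42 = 4821 J
n(KNO₃) = 13.0 / 101.1 = 0.1286 mol
Temperature fell, so q_rxn = +|q_surr| = 4.821 kJ
ΔH = q_rxn / n = 37.49 kJ/mol

ΔH = 37.5 kJ/mol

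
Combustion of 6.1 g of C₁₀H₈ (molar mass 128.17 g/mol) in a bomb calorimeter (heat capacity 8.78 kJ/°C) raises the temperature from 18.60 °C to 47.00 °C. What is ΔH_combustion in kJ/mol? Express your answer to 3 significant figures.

ΔH = -5240 kJ/mol

ΔT = 47.00 − 18.60 = 28.40 °C
q_cal = C_cal × ΔT = 8.78 × 28.40 = 249.352 kJ
n = 6.1 / 128.17 = 0.04759 mol
q_rxn = −q_cal = -249.352 kJ
ΔH = -249.352 / 0.04759 = -5240 kJ/mol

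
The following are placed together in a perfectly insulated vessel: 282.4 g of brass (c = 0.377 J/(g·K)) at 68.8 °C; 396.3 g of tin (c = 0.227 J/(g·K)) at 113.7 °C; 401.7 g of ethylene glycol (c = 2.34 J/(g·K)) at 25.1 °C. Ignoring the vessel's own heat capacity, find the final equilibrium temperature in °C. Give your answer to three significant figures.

T_f = 36.2 °C

Σ mᵢcᵢ(T − Tᵢ) = 0  ⇒  T = Σ mᵢcᵢTᵢ / Σ mᵢcᵢ
Σ mᵢcᵢ = 282.4×0.377 + 396.3×0.227 + 401.7×2.34 = 1136.4029
Σ mᵢcᵢTᵢ = 106.4648×68.8 + 89.9601×113.7 + 939.978×25.1 = 41147
T = 41147 / 1136.4029 = 36.21 °C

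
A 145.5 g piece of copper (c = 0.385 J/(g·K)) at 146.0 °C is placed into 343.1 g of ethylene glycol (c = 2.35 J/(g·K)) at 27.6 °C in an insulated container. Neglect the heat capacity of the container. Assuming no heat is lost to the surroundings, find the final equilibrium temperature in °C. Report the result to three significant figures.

Heat lost by copper = heat gained by ethylene glycol.
(145.5)(0.385)(146.0 − T) = (343.1)(2.35)(T − 27.6)
56.0175 (146.0 − T) = 806.285 (T − 27.6)
8178.6 − 56.0175 T = 806.285 T − 22253
30431.6 = 862.3025 T
T = 35.29 °C

T_f = 35.3 °C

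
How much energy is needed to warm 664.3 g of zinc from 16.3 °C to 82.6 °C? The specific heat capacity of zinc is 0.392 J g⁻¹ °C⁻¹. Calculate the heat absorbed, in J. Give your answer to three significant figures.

q = 17300 J

q = m c ΔT = 664.3 × 0.392 × (82.6 − 16.3)
q = 664.3 × 0.392 × 66.3 = 17260 J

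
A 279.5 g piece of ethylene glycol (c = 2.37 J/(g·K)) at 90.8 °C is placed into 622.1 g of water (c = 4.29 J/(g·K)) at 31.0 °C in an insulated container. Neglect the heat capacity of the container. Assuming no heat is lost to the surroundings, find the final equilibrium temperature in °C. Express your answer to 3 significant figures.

T_f = 42.9 °C

Heat lost by ethylene glycol = heat gained by water.
(279.5)(2.37)(90.8 − T) = (622.1)(4.29)(T − 31.0)
662.415 (90.8 − T) = 2668.809 (T − 31.0)
60147 − 662.415 T = 2668.809 T − 82733
142880 = 3331.224 T
T = 42.89 °C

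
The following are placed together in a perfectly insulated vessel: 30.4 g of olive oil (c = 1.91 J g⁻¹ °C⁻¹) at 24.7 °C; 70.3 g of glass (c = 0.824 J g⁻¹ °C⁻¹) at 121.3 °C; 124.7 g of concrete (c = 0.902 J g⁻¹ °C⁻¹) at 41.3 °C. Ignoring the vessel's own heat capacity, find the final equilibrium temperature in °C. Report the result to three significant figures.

Σ mᵢcᵢ(T − Tᵢ) = 0  ⇒  T = Σ mᵢcᵢTᵢ / Σ mᵢcᵢ
Σ mᵢcᵢ = 30.4×1.91 + 70.3×0.824 + 124.7×0.902 = 228.4706
Σ mᵢcᵢTᵢ = 58.064×24.7 + 57.9272×121.3 + 112.4794×41.3 = 13106
T = 13106 / 228.4706 = 57.36 °C

T_f = 57.4 °C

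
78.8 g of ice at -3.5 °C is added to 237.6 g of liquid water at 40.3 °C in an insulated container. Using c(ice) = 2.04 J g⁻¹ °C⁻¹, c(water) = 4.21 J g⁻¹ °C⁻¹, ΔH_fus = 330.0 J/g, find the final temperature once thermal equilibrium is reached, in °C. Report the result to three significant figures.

Heat to bring ice to 0 °C and melt it: q₁ = 78.8×2.04×3.5 + 78.8×330.0 = 26567 J
Heat the water can supply cooling to 0 °C: 237.6×4.21×40.3 = 40311.9 J > q₁, so all ice melts.
Energy balance: 237.6×4.21×(40.3 − T) = 26567 + 78.8×4.21×(T − 0)
1000.296(40.3 − T) = 26567 + 331.748 T
40311.9 − 26567 = 1332.044 T
T = 13744.9 / 1332.044 = 10.32 °C

T_f = 10.3 °C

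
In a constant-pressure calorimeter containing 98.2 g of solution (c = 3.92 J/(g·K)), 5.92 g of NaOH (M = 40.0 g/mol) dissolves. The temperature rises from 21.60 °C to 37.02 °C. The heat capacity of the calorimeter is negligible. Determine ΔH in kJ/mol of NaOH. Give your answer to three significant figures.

|ΔT| = |37.02 − 21.60| = 15.42 °C
|q_surr| = (98.2 × 3.92) × 15.42 = 384.944 × 15.42 = 5936 J
n(NaOH) = 5.92 / 40.0 = 0.1480 mol
Temperature rose, so q_rxn = −|q_surr| = -5.936 kJ
ΔH = q_rxn / n = -40.11 kJ/mol

ΔH = -40.1 kJ/mol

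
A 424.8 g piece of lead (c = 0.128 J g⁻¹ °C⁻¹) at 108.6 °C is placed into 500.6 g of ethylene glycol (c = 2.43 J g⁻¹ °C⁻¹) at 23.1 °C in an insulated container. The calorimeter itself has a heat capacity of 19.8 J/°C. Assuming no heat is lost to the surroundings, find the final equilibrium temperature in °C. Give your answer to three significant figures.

Heat lost by lead = heat gained by ethylene glycol + calorimeter.
(424.8)(0.128)(108.6 − T) = [(500.6)(2.43) + 19.8](T − 23.1)
54.3744 (108.6 − T) = 1236.258 (T − 23.1)
5905.1 − 54.3744 T = 1236.258 T − 28558
34463.1 = 1290.6324 T
T = 26.70 °C

T_f = 26.7 °C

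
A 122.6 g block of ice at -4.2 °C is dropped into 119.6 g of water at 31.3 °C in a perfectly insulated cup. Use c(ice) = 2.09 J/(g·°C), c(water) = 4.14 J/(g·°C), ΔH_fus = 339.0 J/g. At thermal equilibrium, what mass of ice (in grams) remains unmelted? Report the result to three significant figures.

m_ice remaining = 80.1 g

Heat to warm all ice to 0 °C: 122.6×2.09×4.2 = 1076.2 J
Heat released by water cooling to 0 °C: 119.6×4.14×31.3 = 15498 J
15498 J < 1076.2 + 122.6×339.0 = 42637.6 J, so not all ice melts; final T = 0 °C.
Heat left for melting: 15498 − 1076.2 = 14421.8 J
Mass melted = 14421.8 / 339.0 = 42.54 g
Ice remaining = 122.6 − 42.54 = 80.06 g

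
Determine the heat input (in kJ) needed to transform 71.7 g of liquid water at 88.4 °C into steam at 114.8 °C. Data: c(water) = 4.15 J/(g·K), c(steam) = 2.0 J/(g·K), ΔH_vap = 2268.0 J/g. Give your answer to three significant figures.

q1 (heat water 88.4→100.0 °C): 71.7 × 4.15 × 11.6 = 3452 J
q2 (vaporize at 100 °C): 71.7 × 2268.0 = 162616 J
q3 (heat steam 100.0→114.8 °C): 71.7 × 2.0 × 14.8 = 2122 J
Total: 3452 + 162616 + 2122 = 168190 J = 168 kJ

q = 168 kJ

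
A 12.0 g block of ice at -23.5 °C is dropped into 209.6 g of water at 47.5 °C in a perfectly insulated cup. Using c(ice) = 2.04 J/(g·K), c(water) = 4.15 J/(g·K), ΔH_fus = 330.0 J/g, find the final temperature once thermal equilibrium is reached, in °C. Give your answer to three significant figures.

T_f = 40.0 °C

Heat to bring ice to 0 °C and melt it: q₁ = 12.0×2.04×23.5 + 12.0×330.0 = 4535.3 J
Heat the water can supply cooling to 0 °C: 209.6×4.15×47.5 = 41317.4 J > q₁, so all ice melts.
Energy balance: 209.6×4.15×(47.5 − T) = 4535.3 + 12.0×4.15×(T − 0)
869.84(47.5 − T) = 4535.3 + 49.8 T
41317.4 − 4535.3 = 919.64 T
T = 36782.1 / 919.64 = 40.00 °C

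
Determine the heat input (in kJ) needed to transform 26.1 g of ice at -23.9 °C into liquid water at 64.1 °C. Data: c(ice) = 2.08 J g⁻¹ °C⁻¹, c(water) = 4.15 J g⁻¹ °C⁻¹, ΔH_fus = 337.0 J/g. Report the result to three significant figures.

q1 (heat ice -23.9→0.0 °C): 26.1 × 2.08 × 23.9 = 1297 J
q2 (melt at 0 °C): 26.1 × 337.0 = 8796 J
q3 (heat water 0.0→64.1 °C): 26.1 × 4.15 × 64.1 = 6943 J
Total: 1297 + 8796 + 6943 = 17036 J = 17.0 kJ

q = 17.0 kJ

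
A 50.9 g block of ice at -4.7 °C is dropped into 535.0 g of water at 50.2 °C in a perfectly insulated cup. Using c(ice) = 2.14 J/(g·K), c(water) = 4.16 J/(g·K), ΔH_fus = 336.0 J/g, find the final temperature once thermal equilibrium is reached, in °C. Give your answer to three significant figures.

Heat to bring ice to 0 °C and melt it: q₁ = 50.9×2.14×4.7 + 50.9×336.0 = 17614 J
Heat the water can supply cooling to 0 °C: 535.0×4.16×50.2 = 111725 J > q₁, so all ice melts.
Energy balance: 535.0×4.16×(50.2 − T) = 17614 + 50.9×4.16×(T − 0)
2225.6(50.2 − T) = 17614 + 211.744 T
111725 − 17614 = 2437.344 T
T = 94111 / 2437.344 = 38.61 °C

T_f = 38.6 °C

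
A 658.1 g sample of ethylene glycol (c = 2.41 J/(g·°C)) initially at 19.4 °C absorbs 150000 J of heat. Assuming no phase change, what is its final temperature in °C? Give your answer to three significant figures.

T_f = 114 °C

ΔT = q / (m c) = 150000 / (658.1 × 2.41) = 94.58 °C
T_f = 19.4 + 94.58 = 113.98 °C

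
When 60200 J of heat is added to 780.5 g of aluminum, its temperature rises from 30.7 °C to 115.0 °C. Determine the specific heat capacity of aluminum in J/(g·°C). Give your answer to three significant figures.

c = q / (m ΔT) = 60200 / (780.5 × 84.3)
c = 60200 / 65796.15 = 0.915 J/(g·°C)

c = 0.915 J/(g·°C)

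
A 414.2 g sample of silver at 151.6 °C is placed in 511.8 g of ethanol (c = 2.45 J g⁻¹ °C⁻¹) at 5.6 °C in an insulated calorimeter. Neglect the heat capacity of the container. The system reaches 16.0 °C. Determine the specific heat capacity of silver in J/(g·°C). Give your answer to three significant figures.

q_gained = (511.8 × 2.45) × (16.0 − 5.6) = 13040 J
q_lost = 414.2 × c × (151.6 − 16.0) = 56165.52 c
Set equal: c = 13040 / 56165.52 = 0.232 J/(g·°C)

c = 0.232 J/(g·°C)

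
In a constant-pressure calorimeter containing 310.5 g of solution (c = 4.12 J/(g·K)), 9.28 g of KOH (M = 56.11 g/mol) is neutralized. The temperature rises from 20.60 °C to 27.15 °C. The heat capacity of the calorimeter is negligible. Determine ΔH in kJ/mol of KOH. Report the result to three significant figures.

|ΔT| = |27.15 − 20.60| = 6.55 °C
|q_surr| = (310.5 × 4.12) × 6.55 = 1279.26 × 6.55 = 8379 J
n(KOH) = 9.28 / 56.11 = 0.1654 mol
Temperature rose, so q_rxn = −|q_surr| = -8.379 kJ
ΔH = q_rxn / n = -50.66 kJ/mol

ΔH = -50.7 kJ/mol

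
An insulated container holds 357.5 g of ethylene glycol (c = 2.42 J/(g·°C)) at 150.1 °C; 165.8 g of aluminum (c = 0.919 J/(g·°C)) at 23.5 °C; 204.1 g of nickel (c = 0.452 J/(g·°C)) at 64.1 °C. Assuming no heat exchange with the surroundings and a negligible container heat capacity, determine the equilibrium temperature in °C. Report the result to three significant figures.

T_f = 126 °C

Σ mᵢcᵢ(T − Tᵢ) = 0  ⇒  T = Σ mᵢcᵢTᵢ / Σ mᵢcᵢ
Σ mᵢcᵢ = 357.5×2.42 + 165.8×0.919 + 204.1×0.452 = 1109.7734
Σ mᵢcᵢTᵢ = 865.15×150.1 + 152.3702×23.5 + 92.2532×64.1 = 139350
T = 139350 / 1109.7734 = 125.6 °C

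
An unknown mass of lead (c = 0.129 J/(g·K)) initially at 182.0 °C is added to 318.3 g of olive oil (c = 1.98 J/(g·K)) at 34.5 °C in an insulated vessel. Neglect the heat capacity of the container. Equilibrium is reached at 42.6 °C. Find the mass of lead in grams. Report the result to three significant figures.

q_gained = (318.3 × 1.98) × (42.6 − 34.5) = 5105 J
q_lost = m × 0.129 × (182.0 − 42.6) = 17.9826 m
m = 5105 / 17.9826 = 284 g

m = 284 g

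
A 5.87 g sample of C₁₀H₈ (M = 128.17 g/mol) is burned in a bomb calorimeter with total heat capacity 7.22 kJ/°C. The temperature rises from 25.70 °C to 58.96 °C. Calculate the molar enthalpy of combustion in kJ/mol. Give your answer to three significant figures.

ΔH = -5240 kJ/mol

ΔT = 58.96 − 25.70 = 33.26 °C
q_cal = C_cal × ΔT = 7.22 × 33.26 = 240.1372 kJ
n = 5.87 / 128.17 = 0.04580 mol
q_rxn = −q_cal = -240.1372 kJ
ΔH = -240.1372 / 0.04580 = -5243 kJ/mol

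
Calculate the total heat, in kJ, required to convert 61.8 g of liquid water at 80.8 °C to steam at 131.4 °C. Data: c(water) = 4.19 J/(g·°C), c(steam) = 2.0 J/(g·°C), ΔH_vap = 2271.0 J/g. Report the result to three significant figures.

q1 (heat water 80.8→100.0 °C): 61.8 × 4.19 × 19.2 = 4972 J
q2 (vaporize at 100 °C): 61.8 × 2271.0 = 140348 J
q3 (heat steam 100.0→131.4 °C): 61.8 × 2.0 × 31.4 = 3881 J
Total: 4972 + 140348 + 3881 = 149201 J = 149 kJ

q = 149 kJ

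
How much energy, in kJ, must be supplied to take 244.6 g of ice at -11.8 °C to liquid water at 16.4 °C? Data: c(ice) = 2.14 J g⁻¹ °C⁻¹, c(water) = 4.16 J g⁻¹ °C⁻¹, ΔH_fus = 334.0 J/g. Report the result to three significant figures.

q1 (heat ice -11.8→0.0 °C): 244.6 × 2.14 × 11.8 = 6177 J
q2 (melt at 0 °C): 244.6 × 334.0 = 81696 J
q3 (heat water 0.0→16.4 °C): 244.6 × 4.16 × 16.4 = 16688 J
Total: 6177 + 81696 + 16688 = 104561 J = 105 kJ

q = 105 kJ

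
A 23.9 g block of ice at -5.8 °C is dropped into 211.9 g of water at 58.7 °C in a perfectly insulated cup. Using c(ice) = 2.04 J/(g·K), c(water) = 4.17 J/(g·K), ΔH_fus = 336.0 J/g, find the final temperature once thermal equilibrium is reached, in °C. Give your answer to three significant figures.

T_f = 44.3 °C

Heat to bring ice to 0 °C and melt it: q₁ = 23.9×2.04×5.8 + 23.9×336.0 = 8313.2 J
Heat the water can supply cooling to 0 °C: 211.9×4.17×58.7 = 51868.7 J > q₁, so all ice melts.
Energy balance: 211.9×4.17×(58.7 − T) = 8313.2 + 23.9×4.17×(T − 0)
883.623(58.7 − T) = 8313.2 + 99.663 T
51868.7 − 8313.2 = 983.286 T
T = 43555.5 / 983.286 = 44.30 °C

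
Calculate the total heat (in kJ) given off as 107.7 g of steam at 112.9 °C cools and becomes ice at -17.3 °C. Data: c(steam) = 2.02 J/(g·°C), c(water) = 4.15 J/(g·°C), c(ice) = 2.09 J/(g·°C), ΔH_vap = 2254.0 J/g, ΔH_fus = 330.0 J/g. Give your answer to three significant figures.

q1 (cool steam 112.9→100 °C): 107.7 × 2.02 × 12.9 = 2806 J
q2 (condense at 100 °C): 107.7 × 2254.0 = 242756 J
q3 (cool water 100→0 °C): 107.7 × 4.15 × 100.0 = 44696 J
q4 (freeze at 0 °C): 107.7 × 330.0 = 35541 J
q5 (cool ice 0→-17.3 °C): 107.7 × 2.09 × 17.3 = 3894 J
Total: 2806 + 242756 + 44696 + 35541 + 3894 = 329693 J = 330 kJ

q = 330 kJ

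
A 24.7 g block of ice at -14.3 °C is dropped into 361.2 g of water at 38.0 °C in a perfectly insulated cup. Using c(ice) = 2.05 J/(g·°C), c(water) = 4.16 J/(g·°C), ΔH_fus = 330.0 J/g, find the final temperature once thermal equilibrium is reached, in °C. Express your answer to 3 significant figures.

T_f = 30.0 °C

Heat to bring ice to 0 °C and melt it: q₁ = 24.7×2.05×14.3 + 24.7×330.0 = 8875.1 J
Heat the water can supply cooling to 0 °C: 361.2×4.16×38.0 = 57098.5 J > q₁, so all ice melts.
Energy balance: 361.2×4.16×(38.0 − T) = 8875.1 + 24.7×4.16×(T − 0)
1502.592(38.0 − T) = 8875.1 + 102.752 T
57098.5 − 8875.1 = 1605.344 T
T = 48223.4 / 1605.344 = 30.04 °C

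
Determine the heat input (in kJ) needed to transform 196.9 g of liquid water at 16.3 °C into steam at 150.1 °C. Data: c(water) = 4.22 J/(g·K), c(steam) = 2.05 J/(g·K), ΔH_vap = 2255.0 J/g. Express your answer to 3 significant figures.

q1 (heat water 16.3→100.0 °C): 196.9 × 4.22 × 83.7 = 69548 J
q2 (vaporize at 100 °C): 196.9 × 2255.0 = 444010 J
q3 (heat steam 100.0→150.1 °C): 196.9 × 2.05 × 50.1 = 20223 J
Total: 69548 + 444010 + 20223 = 533781 J = 534 kJ

q = 534 kJ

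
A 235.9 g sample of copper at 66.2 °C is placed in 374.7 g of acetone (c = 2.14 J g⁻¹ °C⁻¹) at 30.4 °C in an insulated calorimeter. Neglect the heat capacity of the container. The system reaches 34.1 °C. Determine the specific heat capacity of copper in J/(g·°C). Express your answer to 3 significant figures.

q_gained = (374.7 × 2.14) × (34.1 − 30.4) = 2967 J
q_lost = 235.9 × c × (66.2 − 34.1) = 7572.39 c
Set equal: c = 2967 / 7572.39 = 0.392 J/(g·°C)

c = 0.392 J/(g·°C)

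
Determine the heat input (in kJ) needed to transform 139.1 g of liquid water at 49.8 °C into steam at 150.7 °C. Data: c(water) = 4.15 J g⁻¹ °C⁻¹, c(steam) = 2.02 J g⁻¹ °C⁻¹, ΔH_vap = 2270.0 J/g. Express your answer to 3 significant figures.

q1 (heat water 49.8→100.0 °C): 139.1 × 4.15 × 50.2 = 28979 J
q2 (vaporize at 100 °C): 139.1 × 2270.0 = 315757 J
q3 (heat steam 100.0→150.7 °C): 139.1 × 2.02 × 50.7 = 14246 J
Total: 28979 + 315757 + 14246 = 358982 J = 359 kJ

q = 359 kJ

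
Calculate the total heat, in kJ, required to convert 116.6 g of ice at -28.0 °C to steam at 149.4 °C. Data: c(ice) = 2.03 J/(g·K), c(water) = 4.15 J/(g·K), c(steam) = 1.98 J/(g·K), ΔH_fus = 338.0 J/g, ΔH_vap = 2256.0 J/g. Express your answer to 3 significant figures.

q1 (heat ice -28.0→0.0 °C): 116.6 × 2.03 × 28.0 = 6628 J
q2 (melt at 0 °C): 116.6 × 338.0 = 39411 J
q3 (heat water 0.0→100.0 °C): 116.6 × 4.15 × 100.0 = 48389 J
q4 (vaporize at 100 °C): 116.6 × 2256.0 = 263050 J
q5 (heat steam 100.0→149.4 °C): 116.6 × 1.98 × 49.4 = 11405 J
Total: 6628 + 39411 + 48389 + 263050 + 11405 = 368883 J = 369 kJ

q = 369 kJ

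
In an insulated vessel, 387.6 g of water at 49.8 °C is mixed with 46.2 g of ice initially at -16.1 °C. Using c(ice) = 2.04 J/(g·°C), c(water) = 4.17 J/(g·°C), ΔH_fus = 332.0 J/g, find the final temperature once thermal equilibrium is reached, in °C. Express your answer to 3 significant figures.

Heat to bring ice to 0 °C and melt it: q₁ = 46.2×2.04×16.1 + 46.2×332.0 = 16856 J
Heat the water can supply cooling to 0 °C: 387.6×4.17×49.8 = 80491.3 J > q₁, so all ice melts.
Energy balance: 387.6×4.17×(49.8 − T) = 16856 + 46.2×4.17×(T − 0)
1616.292(49.8 − T) = 16856 + 192.654 T
80491.3 − 16856 = 1808.946 T
T = 63635.3 / 1808.946 = 35.18 °C

T_f = 35.2 °C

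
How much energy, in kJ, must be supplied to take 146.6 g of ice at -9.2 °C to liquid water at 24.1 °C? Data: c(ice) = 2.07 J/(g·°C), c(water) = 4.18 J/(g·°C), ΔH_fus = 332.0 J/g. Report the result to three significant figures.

q = 66.2 kJ

q1 (heat ice -9.2→0.0 °C): 146.6 × 2.07 × 9.2 = 2792 J
q2 (melt at 0 °C): 146.6 × 332.0 = 48671 J
q3 (heat water 0.0→24.1 °C): 146.6 × 4.18 × 24.1 = 14768 J
Total: 2792 + 48671 + 14768 = 66231 J = 66.2 kJ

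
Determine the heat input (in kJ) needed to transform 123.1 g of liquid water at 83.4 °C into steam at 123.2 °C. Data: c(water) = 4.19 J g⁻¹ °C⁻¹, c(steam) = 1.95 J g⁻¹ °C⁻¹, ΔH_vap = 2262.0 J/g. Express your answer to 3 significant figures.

q = 293 kJ

q1 (heat water 83.4→100.0 °C): 123.1 × 4.19 × 16.6 = 8562 J
q2 (vaporize at 100 °C): 123.1 × 2262.0 = 278452 J
q3 (heat steam 100.0→123.2 °C): 123.1 × 1.95 × 23.2 = 5569 J
Total: 8562 + 278452 + 5569 = 292583 J = 293 kJ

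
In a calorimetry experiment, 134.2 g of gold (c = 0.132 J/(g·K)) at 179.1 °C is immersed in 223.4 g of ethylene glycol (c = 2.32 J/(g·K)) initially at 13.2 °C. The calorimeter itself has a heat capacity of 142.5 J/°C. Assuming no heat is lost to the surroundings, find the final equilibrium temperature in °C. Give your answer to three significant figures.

T_f = 17.5 °C

Heat lost by gold = heat gained by ethylene glycol + calorimeter.
(134.2)(0.132)(179.1 − T) = [(223.4)(2.32) + 142.5](T − 13.2)
17.7144 (179.1 − T) = 660.788 (T − 13.2)
3172.6 − 17.7144 T = 660.788 T − 8722.4
11895.0 = 678.5024 T
T = 17.53 °C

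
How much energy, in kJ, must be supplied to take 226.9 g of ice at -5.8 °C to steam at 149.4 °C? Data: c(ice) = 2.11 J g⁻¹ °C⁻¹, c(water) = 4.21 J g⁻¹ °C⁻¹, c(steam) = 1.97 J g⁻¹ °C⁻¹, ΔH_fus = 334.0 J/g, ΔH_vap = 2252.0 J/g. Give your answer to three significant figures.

q = 707 kJ

q1 (heat ice -5.8→0.0 °C): 226.9 × 2.11 × 5.8 = 2777 J
q2 (melt at 0 °C): 226.9 × 334.0 = 75785 J
q3 (heat water 0.0→100.0 °C): 226.9 × 4.21 × 100.0 = 95525 J
q4 (vaporize at 100 °C): 226.9 × 2252.0 = 510979 J
q5 (heat steam 100.0→149.4 °C): 226.9 × 1.97 × 49.4 = 22081 J
Total: 2777 + 75785 + 95525 + 510979 + 22081 = 707147 J = 707 kJ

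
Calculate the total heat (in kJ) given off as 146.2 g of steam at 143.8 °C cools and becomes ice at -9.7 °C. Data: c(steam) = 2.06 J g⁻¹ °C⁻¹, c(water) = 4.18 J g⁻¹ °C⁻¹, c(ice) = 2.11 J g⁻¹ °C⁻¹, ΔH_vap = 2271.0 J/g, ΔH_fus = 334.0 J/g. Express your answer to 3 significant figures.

q1 (cool steam 143.8→100 °C): 146.2 × 2.06 × 43.8 = 13191 J
q2 (condense at 100 °C): 146.2 × 2271.0 = 332020 J
q3 (cool water 100→0 °C): 146.2 × 4.18 × 100.0 = 61112 J
q4 (freeze at 0 °C): 146.2 × 334.0 = 48831 J
q5 (cool ice 0→-9.7 °C): 146.2 × 2.11 × 9.7 = 2992 J
Total: 13191 + 332020 + 61112 + 48831 + 2992 = 458146 J = 458 kJ

q = 458 kJ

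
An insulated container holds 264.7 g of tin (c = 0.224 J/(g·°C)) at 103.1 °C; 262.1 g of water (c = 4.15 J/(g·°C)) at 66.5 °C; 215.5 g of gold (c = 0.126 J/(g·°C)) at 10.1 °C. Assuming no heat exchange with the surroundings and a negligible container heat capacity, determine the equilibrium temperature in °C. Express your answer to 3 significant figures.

Σ mᵢcᵢ(T − Tᵢ) = 0  ⇒  T = Σ mᵢcᵢTᵢ / Σ mᵢcᵢ
Σ mᵢcᵢ = 264.7×0.224 + 262.1×4.15 + 215.5×0.126 = 1174.1608
Σ mᵢcᵢTᵢ = 59.2928×103.1 + 1087.715×66.5 + 27.153×10.1 = 78720
T = 78720 / 1174.1608 = 67.04 °C

T_f = 67.0 °C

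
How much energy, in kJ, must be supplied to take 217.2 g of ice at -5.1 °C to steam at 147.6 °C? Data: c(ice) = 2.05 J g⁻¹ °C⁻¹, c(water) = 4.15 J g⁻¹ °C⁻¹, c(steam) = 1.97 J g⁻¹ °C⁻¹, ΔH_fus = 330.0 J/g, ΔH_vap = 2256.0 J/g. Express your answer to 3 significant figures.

q1 (heat ice -5.1→0.0 °C): 217.2 × 2.05 × 5.1 = 2271 J
q2 (melt at 0 °C): 217.2 × 330.0 = 71676 J
q3 (heat water 0.0→100.0 °C): 217.2 × 4.15 × 100.0 = 90138 J
q4 (vaporize at 100 °C): 217.2 × 2256.0 = 490003 J
q5 (heat steam 100.0→147.6 °C): 217.2 × 1.97 × 47.6 = 20367 J
Total: 2271 + 71676 + 90138 + 490003 + 20367 = 674455 J = 674 kJ

q = 674 kJ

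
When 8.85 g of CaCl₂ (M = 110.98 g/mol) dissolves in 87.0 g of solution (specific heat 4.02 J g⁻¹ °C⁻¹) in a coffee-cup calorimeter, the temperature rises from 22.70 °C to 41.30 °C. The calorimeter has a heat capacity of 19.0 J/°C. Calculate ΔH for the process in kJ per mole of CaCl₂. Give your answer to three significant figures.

ΔH = -86.0 kJ/mol

|ΔT| = |41.30 − 22.70| = 18.60 °C
|q_surr| = (87.0 × 4.02 + 19.0) × 18.60 = 368.74 × 18.60 = 6859 J
n(CaCl₂) = 8.85 / 110.98 = 0.07974 mol
Temperature rose, so q_rxn = −|q_surr| = -6.859 kJ
ΔH = q_rxn / n = -86.02 kJ/mol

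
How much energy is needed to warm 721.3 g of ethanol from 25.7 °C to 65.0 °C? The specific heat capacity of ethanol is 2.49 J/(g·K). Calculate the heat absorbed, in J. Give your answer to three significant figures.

q = 70600 J

q = m c ΔT = 721.3 × 2.49 × (65.0 − 25.7)
q = 721.3 × 2.49 × 39.3 = 70580 J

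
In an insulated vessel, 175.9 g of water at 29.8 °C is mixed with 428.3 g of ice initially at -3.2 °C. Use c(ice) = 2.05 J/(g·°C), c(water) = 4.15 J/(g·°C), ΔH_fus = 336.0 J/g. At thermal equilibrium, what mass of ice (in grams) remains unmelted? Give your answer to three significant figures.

Heat to warm all ice to 0 °C: 428.3×2.05×3.2 = 2809.6 J
Heat released by water cooling to 0 °C: 175.9×4.15×29.8 = 21754 J
21754 J < 2809.6 + 428.3×336.0 = 146718.4 J, so not all ice melts; final T = 0 °C.
Heat left for melting: 21754 − 2809.6 = 18944.4 J
Mass melted = 18944.4 / 336.0 = 56.38 g
Ice remaining = 428.3 − 56.38 = 371.92 g

m_ice remaining = 372 g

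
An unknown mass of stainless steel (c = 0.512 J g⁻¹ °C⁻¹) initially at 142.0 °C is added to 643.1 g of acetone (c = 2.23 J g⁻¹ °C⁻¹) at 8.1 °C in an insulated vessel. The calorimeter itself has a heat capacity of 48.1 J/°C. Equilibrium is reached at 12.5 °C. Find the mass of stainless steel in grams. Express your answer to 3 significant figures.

m = 98.4 g

q_gained = (643.1 × 2.23 + 48.1) × (12.5 − 8.1) = 6522 J
q_lost = m × 0.512 × (142.0 − 12.5) = 66.304 m
m = 6522 / 66.304 = 98.4 g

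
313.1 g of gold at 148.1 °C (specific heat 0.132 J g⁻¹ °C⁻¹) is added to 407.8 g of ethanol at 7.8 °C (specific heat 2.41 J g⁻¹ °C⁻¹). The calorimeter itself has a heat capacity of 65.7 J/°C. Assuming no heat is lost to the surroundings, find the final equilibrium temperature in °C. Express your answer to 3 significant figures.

T_f = 13.1 °C

Heat lost by gold = heat gained by ethanol + calorimeter.
(313.1)(0.132)(148.1 − T) = [(407.8)(2.41) + 65.7](T − 7.8)
41.3292 (148.1 − T) = 1048.498 (T − 7.8)
6120.9 − 41.3292 T = 1048.498 T − 8178.3
14299.2 = 1089.8272 T
T = 13.12 °C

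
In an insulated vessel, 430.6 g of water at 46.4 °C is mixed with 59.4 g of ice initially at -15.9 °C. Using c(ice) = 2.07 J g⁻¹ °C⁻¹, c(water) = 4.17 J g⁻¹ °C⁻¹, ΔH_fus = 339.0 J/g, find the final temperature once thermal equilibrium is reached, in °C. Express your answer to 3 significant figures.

Heat to bring ice to 0 °C and melt it: q₁ = 59.4×2.07×15.9 + 59.4×339.0 = 22092 J
Heat the water can supply cooling to 0 °C: 430.6×4.17×46.4 = 83315.9 J > q₁, so all ice melts.
Energy balance: 430.6×4.17×(46.4 − T) = 22092 + 59.4×4.17×(T − 0)
1795.602(46.4 − T) = 22092 + 247.698 T
83315.9 − 22092 = 2043.300 T
T = 61223.9 / 2043.300 = 29.96 °C

T_f = 30.0 °C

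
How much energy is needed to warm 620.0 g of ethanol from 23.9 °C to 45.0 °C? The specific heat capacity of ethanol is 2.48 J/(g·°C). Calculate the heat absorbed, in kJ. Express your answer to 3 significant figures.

q = m c ΔT = 620.0 × 2.48 × (45.0 − 23.9)
q = 620.0 × 2.48 × 21.1 = 32440 J = 32.4 kJ

q = 32.4 kJ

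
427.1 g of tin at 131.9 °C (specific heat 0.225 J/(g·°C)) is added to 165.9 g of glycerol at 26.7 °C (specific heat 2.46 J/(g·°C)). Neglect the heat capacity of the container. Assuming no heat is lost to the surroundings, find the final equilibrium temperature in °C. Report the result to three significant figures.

T_f = 46.8 °C

Heat lost by tin = heat gained by glycerol.
(427.1)(0.225)(131.9 − T) = (165.9)(2.46)(T − 26.7)
96.0975 (131.9 − T) = 408.114 (T − 26.7)
12675 − 96.0975 T = 408.114 T − 10897
23572 = 504.2115 T
T = 46.75 °C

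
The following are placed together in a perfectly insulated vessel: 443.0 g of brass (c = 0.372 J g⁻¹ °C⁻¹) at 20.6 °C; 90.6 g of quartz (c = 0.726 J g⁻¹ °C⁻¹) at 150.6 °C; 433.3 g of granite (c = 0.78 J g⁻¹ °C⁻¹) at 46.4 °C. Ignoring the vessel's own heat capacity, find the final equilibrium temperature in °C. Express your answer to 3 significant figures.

T_f = 51.0 °C

Σ mᵢcᵢ(T − Tᵢ) = 0  ⇒  T = Σ mᵢcᵢTᵢ / Σ mᵢcᵢ
Σ mᵢcᵢ = 443.0×0.372 + 90.6×0.726 + 433.3×0.78 = 568.5456
Σ mᵢcᵢTᵢ = 164.796×20.6 + 65.7756×150.6 + 337.974×46.4 = 28983
T = 28983 / 568.5456 = 50.98 °C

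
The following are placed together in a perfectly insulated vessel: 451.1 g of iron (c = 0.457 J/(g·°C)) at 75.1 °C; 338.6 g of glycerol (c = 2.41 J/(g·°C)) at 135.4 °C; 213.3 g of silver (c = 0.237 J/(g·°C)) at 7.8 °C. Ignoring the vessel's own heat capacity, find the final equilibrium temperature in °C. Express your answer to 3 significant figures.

T_f = 118 °C

Σ mᵢcᵢ(T − Tᵢ) = 0  ⇒  T = Σ mᵢcᵢTᵢ / Σ mᵢcᵢ
Σ mᵢcᵢ = 451.1×0.457 + 338.6×2.41 + 213.3×0.237 = 1072.7308
Σ mᵢcᵢTᵢ = 206.1527×75.1 + 816.026×135.4 + 50.5521×7.8 = 126370
T = 126370 / 1072.7308 = 117.8 °C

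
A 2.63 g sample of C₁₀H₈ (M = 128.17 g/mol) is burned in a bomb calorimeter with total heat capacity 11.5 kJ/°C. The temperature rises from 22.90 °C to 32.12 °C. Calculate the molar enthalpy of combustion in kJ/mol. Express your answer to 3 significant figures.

ΔH = -5170 kJ/mol

ΔT = 32.12 − 22.90 = 9.22 °C
q_cal = C_cal × ΔT = 11.5 × 9.22 = 106.03 kJ
n = 2.63 / 128.17 = 0.02052 mol
q_rxn = −q_cal = -106.03 kJ
ΔH = -106.03 / 0.02052 = -5167 kJ/mol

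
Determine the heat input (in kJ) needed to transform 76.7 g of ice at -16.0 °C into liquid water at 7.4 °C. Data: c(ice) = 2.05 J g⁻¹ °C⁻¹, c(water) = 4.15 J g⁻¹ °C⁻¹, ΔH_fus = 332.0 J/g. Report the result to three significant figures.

q1 (heat ice -16.0→0.0 °C): 76.7 × 2.05 × 16.0 = 2516 J
q2 (melt at 0 °C): 76.7 × 332.0 = 25464 J
q3 (heat water 0.0→7.4 °C): 76.7 × 4.15 × 7.4 = 2355 J
Total: 2516 + 25464 + 2355 = 30335 J = 30.3 kJ

q = 30.3 kJ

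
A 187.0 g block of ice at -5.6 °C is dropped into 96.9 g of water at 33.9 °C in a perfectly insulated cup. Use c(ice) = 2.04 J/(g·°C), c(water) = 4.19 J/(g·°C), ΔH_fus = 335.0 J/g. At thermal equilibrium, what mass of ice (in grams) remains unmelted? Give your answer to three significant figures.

m_ice remaining = 152 g

Heat to warm all ice to 0 °C: 187.0×2.04×5.6 = 2136.3 J
Heat released by water cooling to 0 °C: 96.9×4.19×33.9 = 13764 J
13764 J < 2136.3 + 187.0×335.0 = 64781.3 J, so not all ice melts; final T = 0 °C.
Heat left for melting: 13764 − 2136.3 = 11627.7 J
Mass melted = 11627.7 / 335.0 = 34.71 g
Ice remaining = 187.0 − 34.71 = 152.29 g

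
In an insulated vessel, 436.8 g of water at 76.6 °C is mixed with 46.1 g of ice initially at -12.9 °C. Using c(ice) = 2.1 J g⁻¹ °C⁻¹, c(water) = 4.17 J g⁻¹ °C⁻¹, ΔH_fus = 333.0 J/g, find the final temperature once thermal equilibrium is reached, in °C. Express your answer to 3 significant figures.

Heat to bring ice to 0 °C and melt it: q₁ = 46.1×2.1×12.9 + 46.1×333.0 = 16600 J
Heat the water can supply cooling to 0 °C: 436.8×4.17×76.6 = 139524 J > q₁, so all ice melts.
Energy balance: 436.8×4.17×(76.6 − T) = 16600 + 46.1×4.17×(T − 0)
1821.456(76.6 − T) = 16600 + 192.237 T
139524 − 16600 = 2013.693 T
T = 122924 / 2013.693 = 61.04 °C

T_f = 61.0 °C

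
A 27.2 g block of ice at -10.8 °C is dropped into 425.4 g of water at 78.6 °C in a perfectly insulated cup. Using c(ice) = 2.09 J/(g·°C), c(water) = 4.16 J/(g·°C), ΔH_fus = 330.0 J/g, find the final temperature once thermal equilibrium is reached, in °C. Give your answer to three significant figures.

T_f = 68.8 °C

Heat to bring ice to 0 °C and melt it: q₁ = 27.2×2.09×10.8 + 27.2×330.0 = 9590.0 J
Heat the water can supply cooling to 0 °C: 425.4×4.16×78.6 = 139096 J > q₁, so all ice melts.
Energy balance: 425.4×4.16×(78.6 − T) = 9590.0 + 27.2×4.16×(T − 0)
1769.664(78.6 − T) = 9590.0 + 113.152 T
139096 − 9590.0 = 1882.816 T
T = 129506.0 / 1882.816 = 68.78 °C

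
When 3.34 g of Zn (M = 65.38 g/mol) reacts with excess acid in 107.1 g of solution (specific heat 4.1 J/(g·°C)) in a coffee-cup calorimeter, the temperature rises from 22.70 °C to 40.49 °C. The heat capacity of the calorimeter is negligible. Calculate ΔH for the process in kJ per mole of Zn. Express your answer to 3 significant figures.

ΔH = -153 kJ/mol

|ΔT| = |40.49 − 22.70| = 17.79 °C
|q_surr| = (107.1 × 4.1) × 17.79 = 439.11 × 17.79 = 7812 J
n(Zn) = 3.34 / 65.38 = 0.05109 mol
Temperature rose, so q_rxn = −|q_surr| = -7.812 kJ
ΔH = q_rxn / n = -152.9 kJ/mol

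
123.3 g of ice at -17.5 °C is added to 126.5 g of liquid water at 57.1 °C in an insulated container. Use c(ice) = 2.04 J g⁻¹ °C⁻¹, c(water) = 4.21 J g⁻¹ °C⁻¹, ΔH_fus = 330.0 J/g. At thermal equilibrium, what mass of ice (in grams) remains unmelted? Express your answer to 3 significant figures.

Heat to warm all ice to 0 °C: 123.3×2.04×17.5 = 4401.8 J
Heat released by water cooling to 0 °C: 126.5×4.21×57.1 = 30409 J
30409 J < 4401.8 + 123.3×330.0 = 45090.8 J, so not all ice melts; final T = 0 °C.
Heat left for melting: 30409 − 4401.8 = 26007.2 J
Mass melted = 26007.2 / 330.0 = 78.81 g
Ice remaining = 123.3 − 78.81 = 44.49 g

m_ice remaining = 44.5 g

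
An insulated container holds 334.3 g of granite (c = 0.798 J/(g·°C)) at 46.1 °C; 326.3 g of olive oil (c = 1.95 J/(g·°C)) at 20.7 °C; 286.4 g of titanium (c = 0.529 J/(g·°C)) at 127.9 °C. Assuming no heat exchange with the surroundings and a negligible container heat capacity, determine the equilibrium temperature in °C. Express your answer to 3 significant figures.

T_f = 42.5 °C

Σ mᵢcᵢ(T − Tᵢ) = 0  ⇒  T = Σ mᵢcᵢTᵢ / Σ mᵢcᵢ
Σ mᵢcᵢ = 334.3×0.798 + 326.3×1.95 + 286.4×0.529 = 1054.5620
Σ mᵢcᵢTᵢ = 266.7714×46.1 + 636.285×20.7 + 151.5056×127.9 = 44847
T = 44847 / 1054.5620 = 42.53 °C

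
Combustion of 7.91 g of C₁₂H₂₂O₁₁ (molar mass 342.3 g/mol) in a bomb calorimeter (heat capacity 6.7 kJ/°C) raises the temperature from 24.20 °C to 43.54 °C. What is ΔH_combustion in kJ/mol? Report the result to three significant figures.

ΔT = 43.54 − 24.20 = 19.34 °C
q_cal = C_cal × ΔT = 6.7 × 19.34 = 129.578 kJ
n = 7.91 / 342.3 = 0.02311 mol
q_rxn = −q_cal = -129.578 kJ
ΔH = -129.578 / 0.02311 = -5607 kJ/mol

ΔH = -5610 kJ/mol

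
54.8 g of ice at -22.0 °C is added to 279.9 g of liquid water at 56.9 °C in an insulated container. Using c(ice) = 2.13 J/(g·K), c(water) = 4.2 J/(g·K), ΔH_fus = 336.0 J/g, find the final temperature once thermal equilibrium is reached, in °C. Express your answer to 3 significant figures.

Heat to bring ice to 0 °C and melt it: q₁ = 54.8×2.13×22.0 + 54.8×336.0 = 20981 J
Heat the water can supply cooling to 0 °C: 279.9×4.2×56.9 = 66890.5 J > q₁, so all ice melts.
Energy balance: 279.9×4.2×(56.9 − T) = 20981 + 54.8×4.2×(T − 0)
1175.58(56.9 − T) = 20981 + 230.16 T
66890.5 − 20981 = 1405.74 T
T = 45909.5 / 1405.74 = 32.66 °C

T_f = 32.7 °C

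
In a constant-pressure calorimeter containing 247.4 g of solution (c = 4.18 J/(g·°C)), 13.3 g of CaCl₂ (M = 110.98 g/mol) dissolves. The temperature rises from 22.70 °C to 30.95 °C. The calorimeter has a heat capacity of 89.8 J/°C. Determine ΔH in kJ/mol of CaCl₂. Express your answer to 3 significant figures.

ΔH = -77.4 kJ/mol

|ΔT| = |30.95 − 22.70| = 8.25 °C
|q_surr| = (247.4 × 4.18 + 89.8) × 8.25 = 1123.932 × 8.25 = 9272 J
n(CaCl₂) = 13.3 / 110.98 = 0.1198 mol
Temperature rose, so q_rxn = −|q_surr| = -9.272 kJ
ΔH = q_rxn / n = -77.40 kJ/mol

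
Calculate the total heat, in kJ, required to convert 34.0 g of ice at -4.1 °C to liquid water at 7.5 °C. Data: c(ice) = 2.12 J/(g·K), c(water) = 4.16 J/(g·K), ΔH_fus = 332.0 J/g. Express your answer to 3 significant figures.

q = 12.6 kJ

q1 (heat ice -4.1→0.0 °C): 34.0 × 2.12 × 4.1 = 296 J
q2 (melt at 0 °C): 34.0 × 332.0 = 11288 J
q3 (heat water 0.0→7.5 °C): 34.0 × 4.16 × 7.5 = 1061 J
Total: 296 + 11288 + 1061 = 12645 J = 12.6 kJ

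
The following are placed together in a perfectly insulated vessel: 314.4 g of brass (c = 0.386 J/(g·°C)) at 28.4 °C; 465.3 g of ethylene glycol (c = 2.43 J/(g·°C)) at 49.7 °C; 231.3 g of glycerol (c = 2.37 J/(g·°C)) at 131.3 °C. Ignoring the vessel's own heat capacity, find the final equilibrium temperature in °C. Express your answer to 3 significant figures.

Σ mᵢcᵢ(T − Tᵢ) = 0  ⇒  T = Σ mᵢcᵢTᵢ / Σ mᵢcᵢ
Σ mᵢcᵢ = 314.4×0.386 + 465.3×2.43 + 231.3×2.37 = 1800.2184
Σ mᵢcᵢTᵢ = 121.3584×28.4 + 1130.679×49.7 + 548.181×131.3 = 131620
T = 131620 / 1800.2184 = 73.11 °C

T_f = 73.1 °C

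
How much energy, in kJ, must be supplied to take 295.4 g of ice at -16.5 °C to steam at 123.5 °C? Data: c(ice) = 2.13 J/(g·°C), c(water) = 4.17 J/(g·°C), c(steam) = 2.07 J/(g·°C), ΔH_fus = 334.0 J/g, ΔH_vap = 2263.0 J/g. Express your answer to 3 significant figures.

q1 (heat ice -16.5→0.0 °C): 295.4 × 2.13 × 16.5 = 10382 J
q2 (melt at 0 °C): 295.4 × 334.0 = 98664 J
q3 (heat water 0.0→100.0 °C): 295.4 × 4.17 × 100.0 = 123182 J
q4 (vaporize at 100 °C): 295.4 × 2263.0 = 668490 J
q5 (heat steam 100.0→123.5 °C): 295.4 × 2.07 × 23.5 = 14370 J
Total: 10382 + 98664 + 123182 + 668490 + 14370 = 915088 J = 915 kJ

q = 915 kJ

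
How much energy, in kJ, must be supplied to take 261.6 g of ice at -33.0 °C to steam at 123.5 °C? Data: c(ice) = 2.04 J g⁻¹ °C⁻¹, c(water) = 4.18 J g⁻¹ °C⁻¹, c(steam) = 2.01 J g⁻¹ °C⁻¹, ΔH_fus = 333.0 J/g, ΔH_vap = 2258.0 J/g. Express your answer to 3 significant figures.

q = 817 kJ

q1 (heat ice -33.0→0.0 °C): 261.6 × 2.04 × 33.0 = 17611 J
q2 (melt at 0 °C): 261.6 × 333.0 = 87113 J
q3 (heat water 0.0→100.0 °C): 261.6 × 4.18 × 100.0 = 109349 J
q4 (vaporize at 100 °C): 261.6 × 2258.0 = 590693 J
q5 (heat steam 100.0→123.5 °C): 261.6 × 2.01 × 23.5 = 12357 J
Total: 17611 + 87113 + 109349 + 590693 + 12357 = 817123 J = 817 kJ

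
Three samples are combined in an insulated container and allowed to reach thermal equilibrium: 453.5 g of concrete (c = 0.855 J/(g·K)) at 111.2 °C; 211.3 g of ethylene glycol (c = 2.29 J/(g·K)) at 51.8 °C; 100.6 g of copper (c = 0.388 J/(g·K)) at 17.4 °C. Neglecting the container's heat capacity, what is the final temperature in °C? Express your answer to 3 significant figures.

T_f = 75.6 °C

Σ mᵢcᵢ(T − Tᵢ) = 0  ⇒  T = Σ mᵢcᵢTᵢ / Σ mᵢcᵢ
Σ mᵢcᵢ = 453.5×0.855 + 211.3×2.29 + 100.6×0.388 = 910.6523
Σ mᵢcᵢTᵢ = 387.7425×111.2 + 483.877×51.8 + 39.0328×17.4 = 68861
T = 68861 / 910.6523 = 75.62 °C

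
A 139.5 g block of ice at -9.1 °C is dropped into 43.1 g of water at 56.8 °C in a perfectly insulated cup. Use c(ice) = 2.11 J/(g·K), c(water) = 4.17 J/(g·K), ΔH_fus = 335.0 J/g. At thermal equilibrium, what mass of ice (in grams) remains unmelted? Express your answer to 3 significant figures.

Heat to warm all ice to 0 °C: 139.5×2.11×9.1 = 2678.5 J
Heat released by water cooling to 0 °C: 43.1×4.17×56.8 = 10208 J
10208 J < 2678.5 + 139.5×335.0 = 49411.0 J, so not all ice melts; final T = 0 °C.
Heat left for melting: 10208 − 2678.5 = 7529.5 J
Mass melted = 7529.5 / 335.0 = 22.48 g
Ice remaining = 139.5 − 22.48 = 117.02 g

m_ice remaining = 117 g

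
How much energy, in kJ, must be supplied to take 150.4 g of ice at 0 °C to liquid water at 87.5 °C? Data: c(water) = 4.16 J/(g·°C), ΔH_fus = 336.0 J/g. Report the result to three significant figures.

q1 (melt at 0 °C): 150.4 × 336.0 = 50534 J
q2 (heat water 0.0→87.5 °C): 150.4 × 4.16 × 87.5 = 54746 J
Total: 50534 + 54746 = 105280 J = 105 kJ

q = 105 kJ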